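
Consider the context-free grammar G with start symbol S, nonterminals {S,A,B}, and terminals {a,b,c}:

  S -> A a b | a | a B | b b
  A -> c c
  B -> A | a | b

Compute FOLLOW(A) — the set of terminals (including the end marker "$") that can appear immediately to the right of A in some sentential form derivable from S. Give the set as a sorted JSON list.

FIRST sets, iterate to fixpoint:
[1]
  A via A→c c: +{c}
  B via B→A: +{c}
  B via B→a: +{a}
  B via B→b: +{b}
  S via S→A a b: +{c}
  S via S→a: +{a}
  S via S→b b: +{b}
  FIRST(S)={a,b,c}  FIRST(A)={c}  FIRST(B)={a,b,c}
[2] (no change)
  FIRST(S)={a,b,c}  FIRST(A)={c}  FIRST(B)={a,b,c}

FOLLOW iteration:
FOLLOW(S) := {$}
pass 1:
  S→A a b: FOLLOW(A) ⊇ FIRST(a) = {a}; new: +{a}
  S→a B: FOLLOW(B) ⊇ FOLLOW(S) ⊇ {$}; new: +{$}
  S: {$}  A: {a}  B: {$}
pass 2:
  B→A: FOLLOW(A) ⊇ FOLLOW(B) ⊇ {$}; new: +{$}
  S: {$}  A: {$,a}  B: {$}
pass 3: — fixpoint
  S: {$}  A: {$,a}  B: {$}

FOLLOW(A) = ["$", "a"]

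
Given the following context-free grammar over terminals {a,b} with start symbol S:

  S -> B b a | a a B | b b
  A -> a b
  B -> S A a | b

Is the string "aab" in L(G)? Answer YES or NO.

CNF form of G:
  S -> B X3 | T0 X4 | T1 T1
  A -> T0 T1
  B -> S X2 | b
  T0 -> a
  T1 -> b
  X2 -> A T0
  X3 -> T1 T0
  X4 -> T0 B

CYK fill:
  T[0,0] 'a' = {T0}  orig:{}
  T[1,1] 'a' = {T0}  orig:{}
  T[2,2] 'b' = {B,T1}  orig:{B}
  T[0,1] 'aa' = ∅
  T[1,2] 'ab' = {A,X4}  orig:{A}
  T[0,2] 'aab' = {S}

S ∈ T[0,2] ⇒ YES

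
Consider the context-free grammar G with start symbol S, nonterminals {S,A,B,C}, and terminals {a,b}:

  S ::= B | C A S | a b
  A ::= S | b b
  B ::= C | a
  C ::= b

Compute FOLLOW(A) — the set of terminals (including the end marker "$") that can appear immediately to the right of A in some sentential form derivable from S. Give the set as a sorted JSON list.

Compute FIRST by fixpoint:
iter 1:
  A via A→b b: +{b}
  B via B→a: +{a}
  C via C→b: +{b}
  S via S→B: +{a}
  S via S→C A S: +{b}
  FIRST(S)={a,b}  FIRST(A)={b}  FIRST(B)={a}  FIRST(C)={b}
iter 2:
  A via A→S: +{a}
  B via B→C: +{b}
  FIRST(S)={a,b}  FIRST(A)={a,b}  FIRST(B)={a,b}  FIRST(C)={b}
iter 3: — fixpoint
  FIRST(S)={a,b}  FIRST(A)={a,b}  FIRST(B)={a,b}  FIRST(C)={b}

Compute FOLLOW by fixpoint:
initialize: $ ∈ FOLLOW(S)
iter 1:
  S→B: FOLLOW(B) ⊇ FOLLOW(S) ⊇ {$}; new: +{$}
  S→C A S: FOLLOW(C) ⊇ FIRST(A) = {a,b}; new: +{a,b}
  S→C A S: FOLLOW(A) ⊇ FIRST(S) = {a,b}; new: +{a,b}
  FOLLOW(S)={$}  FOLLOW(A)={a,b}  FOLLOW(B)={$}  FOLLOW(C)={a,b}
iter 2:
  A→S: FOLLOW(S) ⊇ FOLLOW(A) ⊇ {a,b}; new: +{a,b}
  B→C: FOLLOW(C) ⊇ FOLLOW(B) ⊇ {$}; new: +{$}
  S→B: FOLLOW(B) ⊇ FOLLOW(S) ⊇ {$,a,b}; new: +{a,b}
  FOLLOW(S)={$,a,b}  FOLLOW(A)={a,b}  FOLLOW(B)={$,a,b}  FOLLOW(C)={$,a,b}
iter 3: (no change)
  FOLLOW(S)={$,a,b}  FOLLOW(A)={a,b}  FOLLOW(B)={$,a,b}  FOLLOW(C)={$,a,b}

FOLLOW(A) = ["a", "b"]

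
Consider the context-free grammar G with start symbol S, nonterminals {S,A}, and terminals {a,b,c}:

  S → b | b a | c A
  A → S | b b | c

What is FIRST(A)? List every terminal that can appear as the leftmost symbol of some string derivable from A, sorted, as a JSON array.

FIRST sets, iterate to fixpoint:
round 1:
  A via A→b b: +{b}
  A via A→c: +{c}
  S via S→b: +{b}
  S via S→c A: +{c}
  FIRST[S]={b,c}  FIRST[A]={b,c}
round 2: done
  FIRST[S]={b,c}  FIRST[A]={b,c}

FIRST(A) = ["b", "c"]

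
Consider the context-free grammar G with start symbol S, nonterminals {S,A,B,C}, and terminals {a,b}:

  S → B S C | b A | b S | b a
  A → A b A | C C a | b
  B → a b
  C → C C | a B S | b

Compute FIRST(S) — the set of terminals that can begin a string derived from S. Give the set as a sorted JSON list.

FIRST iteration:
[1]
  A via A→b: +{b}
  B via B→a b: +{a}
  C via C→a B S: +{a}
  C via C→b: +{b}
  S via S→B S C: +{a}
  S via S→b A: +{b}
  FIRST[S]={a,b}  FIRST[A]={b}  FIRST[B]={a}  FIRST[C]={a,b}
[2]
  A via A→C C a: +{a}
  FIRST[S]={a,b}  FIRST[A]={a,b}  FIRST[B]={a}  FIRST[C]={a,b}
[3] — fixpoint
  FIRST[S]={a,b}  FIRST[A]={a,b}  FIRST[B]={a}  FIRST[C]={a,b}

FIRST(S) = ["a", "b"]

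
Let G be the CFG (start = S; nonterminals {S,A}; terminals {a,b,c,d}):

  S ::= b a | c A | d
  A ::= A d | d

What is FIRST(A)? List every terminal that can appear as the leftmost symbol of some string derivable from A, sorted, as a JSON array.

Compute FIRST by fixpoint:
iter 1:
  A via A→d: +{d}
  S via S→b a: +{b}
  S via S→c A: +{c}
  S via S→d: +{d}
  FIRST[S]={b,c,d}  FIRST[A]={d}
iter 2: (no change)
  FIRST[S]={b,c,d}  FIRST[A]={d}

FIRST(A) = ["d"]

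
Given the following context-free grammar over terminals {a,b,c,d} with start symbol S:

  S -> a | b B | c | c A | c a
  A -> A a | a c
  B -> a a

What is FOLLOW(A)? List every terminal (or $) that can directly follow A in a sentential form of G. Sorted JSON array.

Compute FIRST by fixpoint:
pass 1:
  A via A→a c: +{a}
  B via B→a a: +{a}
  S via S→a: +{a}
  S via S→b B: +{b}
  S via S→c: +{c}
  S: {a,b,c}  A: {a}  B: {a}
pass 2: (no change)
  S: {a,b,c}  A: {a}  B: {a}

FOLLOW iteration:
FOLLOW(S) := {$}
pass 1:
  A→A a: FOLLOW(A) ⊇ FIRST(a) = {a}; new: +{a}
  S→b B: FOLLOW(B) ⊇ FOLLOW(S) ⊇ {$}; new: +{$}
  S→c A: FOLLOW(A) ⊇ FOLLOW(S) ⊇ {$}; new: +{$}
  S: {$}  A: {$,a}  B: {$}
pass 2: done
  S: {$}  A: {$,a}  B: {$}

FOLLOW(A) = ["$", "a"]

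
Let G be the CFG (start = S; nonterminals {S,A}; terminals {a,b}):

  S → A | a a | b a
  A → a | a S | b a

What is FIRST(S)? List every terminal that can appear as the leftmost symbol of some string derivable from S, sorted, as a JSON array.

FIRST iteration:
iter 1:
  A via A→a: +{a}
  A via A→b a: +{b}
  S via S→A: +{a,b}
  S: {a,b}  A: {a,b}
iter 2: done
  S: {a,b}  A: {a,b}

FIRST(S) = ["a", "b"]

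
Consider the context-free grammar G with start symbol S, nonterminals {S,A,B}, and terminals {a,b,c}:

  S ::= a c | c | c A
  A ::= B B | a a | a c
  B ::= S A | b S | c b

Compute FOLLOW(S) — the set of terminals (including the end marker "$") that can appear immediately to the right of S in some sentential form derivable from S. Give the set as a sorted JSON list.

FIRST sets, iterate to fixpoint:
round 1:
  A via A→a a: +{a}
  B via B→b S: +{b}
  B via B→c b: +{c}
  S via S→a c: +{a}
  S via S→c: +{c}
  FIRST[S]={a,c}  FIRST[A]={a}  FIRST[B]={b,c}
round 2:
  A via A→B B: +{b,c}
  B via B→S A: +{a}
  FIRST[S]={a,c}  FIRST[A]={a,b,c}  FIRST[B]={a,b,c}
round 3: — fixpoint
  FIRST[S]={a,c}  FIRST[A]={a,b,c}  FIRST[B]={a,b,c}

Compute FOLLOW by fixpoint:
initialize: $ ∈ FOLLOW(S)
round 1:
  A→B B: FOLLOW(B) ⊇ FIRST(B) = {a,b,c}; new: +{a,b,c}
  B→S A: FOLLOW(S) ⊇ FIRST(A) = {a,b,c}; new: +{a,b,c}
  B→S A: FOLLOW(A) ⊇ FOLLOW(B) ⊇ {a,b,c}; new: +{a,b,c}
  S→c A: FOLLOW(A) ⊇ FOLLOW(S) ⊇ {$,a,b,c}; new: +{$}
  FOLLOW[S]={$,a,b,c}  FOLLOW[A]={$,a,b,c}  FOLLOW[B]={a,b,c}
round 2:
  A→B B: FOLLOW(B) ⊇ FOLLOW(A) ⊇ {$,a,b,c}; new: +{$}
  FOLLOW[S]={$,a,b,c}  FOLLOW[A]={$,a,b,c}  FOLLOW[B]={$,a,b,c}
round 3: — fixpoint
  FOLLOW[S]={$,a,b,c}  FOLLOW[A]={$,a,b,c}  FOLLOW[B]={$,a,b,c}

FOLLOW(S) = ["$", "a", "b", "c"]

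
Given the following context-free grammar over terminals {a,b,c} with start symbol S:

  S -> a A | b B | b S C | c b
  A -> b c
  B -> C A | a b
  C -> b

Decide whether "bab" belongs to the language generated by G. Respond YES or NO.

Convert to CNF:
  S -> T0 B | T0 X3 | T1 T0 | T2 A
  A -> T0 T1
  B -> C A | T2 T0
  C -> b
  T0 -> b
  T1 -> c
  T2 -> a
  X3 -> S C

Fill CYK table bottom-up:
  [0..0]={C,T0}  "b"  orig:{C}
  [1..1]={T2}  "a"  orig:{}
  [2..2]={C,T0}  "b"  orig:{C}
  [0..1]=∅  "ba"
  [1..2]={B}  "ab"
  [0..2]={S}  "bab"

S ∈ T[0,2] ⇒ YES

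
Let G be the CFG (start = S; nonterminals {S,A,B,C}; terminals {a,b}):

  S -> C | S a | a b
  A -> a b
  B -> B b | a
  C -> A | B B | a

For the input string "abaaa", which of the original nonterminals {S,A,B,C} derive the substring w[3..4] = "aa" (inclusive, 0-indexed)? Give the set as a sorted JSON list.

Convert to CNF:
  S -> B B | S T0 | T0 T1 | a
  A -> T0 T1
  B -> B T1 | a
  C -> B B | T0 T1 | a
  T0 -> a
  T1 -> b

Fill CYK table bottom-up — only the sub-triangle for w[3..4]:
  cell(3,3) a: {B,C,S,T0}  orig:{B,C,S}
  cell(4,4) a: {B,C,S,T0}  orig:{B,C,S}
  cell(3,4) aa: {C,S}

Original NTs in T[3,4] deriving "aa": ["C", "S"]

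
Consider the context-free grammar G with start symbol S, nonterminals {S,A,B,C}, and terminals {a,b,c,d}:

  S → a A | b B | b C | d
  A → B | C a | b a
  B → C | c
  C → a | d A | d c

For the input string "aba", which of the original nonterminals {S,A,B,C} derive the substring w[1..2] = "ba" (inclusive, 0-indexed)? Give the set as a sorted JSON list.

Convert to CNF:
  S -> T0 A | T1 B | T1 C | d
  A -> C T0 | T1 T0 | T2 A | T2 T3 | a | c
  B -> T2 A | T2 T3 | a | c
  C -> T2 A | T2 T3 | a
  T0 -> a
  T1 -> b
  T2 -> d
  T3 -> c

CYK fill — only the sub-triangle for w[1..2]:
  [1..1]={T1}  "b"  orig:{}
  [2..2]={A,B,C,T0}  "a"  orig:{A,B,C}
  [1..2]={A,S}  "ba"

Original NTs in T[1,2] deriving "ba": ["A", "S"]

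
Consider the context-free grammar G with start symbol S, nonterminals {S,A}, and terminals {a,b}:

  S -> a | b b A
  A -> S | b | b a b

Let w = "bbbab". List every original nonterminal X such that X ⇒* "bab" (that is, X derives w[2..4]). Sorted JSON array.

Convert to CNF:
  S -> T0 X4 | a
  A -> T0 X2 | T0 X3 | a | b
  T0 -> b
  T1 -> a
  X2 -> T1 T0
  X3 -> T0 A
  X4 -> T0 A

Fill CYK table bottom-up — only the sub-triangle for w[2..4]:
  T[2,2] 'b' = {A,T0}  orig:{A}
  T[3,3] 'a' = {A,S,T1}  orig:{A,S}
  T[4,4] 'b' = {A,T0}  orig:{A}
  T[2,3] 'ba' = {X3,X4}  orig:{}
  T[3,4] 'ab' = {X2}  orig:{}
  T[2,4] 'bab' = {A}

Original NTs in T[2,4] deriving "bab": ["A"]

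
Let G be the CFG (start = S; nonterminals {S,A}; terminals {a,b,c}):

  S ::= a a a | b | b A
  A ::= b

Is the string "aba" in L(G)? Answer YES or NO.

CNF form of G:
  S -> T0 X2 | T1 A | b
  A -> b
  T0 -> a
  T1 -> b
  X2 -> T0 T0

CYK table (by increasing span):
  T[0,0] 'a' = {T0}  orig:{}
  T[1,1] 'b' = {A,S,T1}  orig:{A,S}
  T[2,2] 'a' = {T0}  orig:{}
  T[0,1] 'ab' = ∅
  T[1,2] 'ba' = ∅
  T[0,2] 'aba' = ∅

S ∉ T[0,2] ⇒ NO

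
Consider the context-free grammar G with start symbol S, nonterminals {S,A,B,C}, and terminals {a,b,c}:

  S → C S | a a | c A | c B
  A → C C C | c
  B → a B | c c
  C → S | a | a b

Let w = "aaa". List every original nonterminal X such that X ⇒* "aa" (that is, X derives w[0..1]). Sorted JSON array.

Convert to CNF:
  S -> C S | T0 T0 | T1 A | T1 B
  A -> C X3 | c
  B -> T0 B | T1 T1
  C -> C S | T0 T0 | T0 T2 | T1 A | T1 B | a
  T0 -> a
  T1 -> c
  T2 -> b
  X3 -> C C

CYK table (by increasing span) — only the sub-triangle for w[0..1]:
  [0..0]={C,T0}  "a"  orig:{C}
  [1..1]={C,T0}  "a"  orig:{C}
  [0..1]={C,S,X3}  "aa"  orig:{C,S}

Original NTs in T[0,1] deriving "aa": ["C", "S"]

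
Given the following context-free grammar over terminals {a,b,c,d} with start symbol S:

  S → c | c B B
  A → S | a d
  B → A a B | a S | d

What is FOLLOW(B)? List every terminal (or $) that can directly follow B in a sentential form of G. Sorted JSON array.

FIRST sets, iterate to fixpoint:
pass 1:
  A via A→a d: +{a}
  B via B→A a B: +{a}
  B via B→d: +{d}
  S via S→c: +{c}
  S: {c}  A: {a}  B: {a,d}
pass 2:
  A via A→S: +{c}
  B via B→A a B: +{c}
  S: {c}  A: {a,c}  B: {a,c,d}
pass 3: (no change)
  S: {c}  A: {a,c}  B: {a,c,d}

FOLLOW iteration:
FOLLOW(S) := {$}
[1]
  B→A a B: FOLLOW(A) ⊇ FIRST(a) = {a}; new: +{a}
  S→c B B: FOLLOW(B) ⊇ FIRST(B) = {a,c,d}; new: +{a,c,d}
  S→c B B: FOLLOW(B) ⊇ FOLLOW(S) ⊇ {$}; new: +{$}
  FOLLOW(S)={$}  FOLLOW(A)={a}  FOLLOW(B)={$,a,c,d}
[2]
  A→S: FOLLOW(S) ⊇ FOLLOW(A) ⊇ {a}; new: +{a}
  B→a S: FOLLOW(S) ⊇ FOLLOW(B) ⊇ {$,a,c,d}; new: +{c,d}
  FOLLOW(S)={$,a,c,d}  FOLLOW(A)={a}  FOLLOW(B)={$,a,c,d}
[3] (no change)
  FOLLOW(S)={$,a,c,d}  FOLLOW(A)={a}  FOLLOW(B)={$,a,c,d}

FOLLOW(B) = ["$", "a", "c", "d"]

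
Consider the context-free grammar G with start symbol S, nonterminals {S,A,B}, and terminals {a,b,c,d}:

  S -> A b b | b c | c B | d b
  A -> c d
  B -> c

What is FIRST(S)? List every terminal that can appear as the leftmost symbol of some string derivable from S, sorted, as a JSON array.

Compute FIRST by fixpoint:
round 1:
  A via A→c d: +{c}
  B via B→c: +{c}
  S via S→A b b: +{c}
  S via S→b c: +{b}
  S via S→d b: +{d}
  FIRST(S)={b,c,d}  FIRST(A)={c}  FIRST(B)={c}
round 2: done
  FIRST(S)={b,c,d}  FIRST(A)={c}  FIRST(B)={c}

FIRST(S) = ["b", "c", "d"]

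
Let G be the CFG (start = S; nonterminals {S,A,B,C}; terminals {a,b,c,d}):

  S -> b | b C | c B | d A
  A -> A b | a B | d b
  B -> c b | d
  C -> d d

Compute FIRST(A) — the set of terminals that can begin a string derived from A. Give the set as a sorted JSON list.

FIRST sets, iterate to fixpoint:
round 1:
  A via A→a B: +{a}
  A via A→d b: +{d}
  B via B→c b: +{c}
  B via B→d: +{d}
  C via C→d d: +{d}
  S via S→b: +{b}
  S via S→c B: +{c}
  S via S→d A: +{d}
  FIRST(S)={b,c,d}  FIRST(A)={a,d}  FIRST(B)={c,d}  FIRST(C)={d}
round 2: — fixpoint
  FIRST(S)={b,c,d}  FIRST(A)={a,d}  FIRST(B)={c,d}  FIRST(C)={d}

FIRST(A) = ["a", "d"]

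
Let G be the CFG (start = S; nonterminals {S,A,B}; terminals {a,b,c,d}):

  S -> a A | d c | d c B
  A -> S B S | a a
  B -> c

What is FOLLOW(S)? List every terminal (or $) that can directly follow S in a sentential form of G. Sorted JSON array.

Compute FIRST by fixpoint:
pass 1:
  A via A→a a: +{a}
  B via B→c: +{c}
  S via S→a A: +{a}
  S via S→d c: +{d}
  S: {a,d}  A: {a}  B: {c}
pass 2:
  A via A→S B S: +{d}
  S: {a,d}  A: {a,d}  B: {c}
pass 3: done
  S: {a,d}  A: {a,d}  B: {c}

FOLLOW sets:
initialize: $ ∈ FOLLOW(S)
[1]
  A→S B S: FOLLOW(S) ⊇ FIRST(B) = {c}; new: +{c}
  A→S B S: FOLLOW(B) ⊇ FIRST(S) = {a,d}; new: +{a,d}
  S→a A: FOLLOW(A) ⊇ FOLLOW(S) ⊇ {$,c}; new: +{$,c}
  S→d c B: FOLLOW(B) ⊇ FOLLOW(S) ⊇ {$,c}; new: +{$,c}
  FOLLOW(S)={$,c}  FOLLOW(A)={$,c}  FOLLOW(B)={$,a,c,d}
[2] (stable)
  FOLLOW(S)={$,c}  FOLLOW(A)={$,c}  FOLLOW(B)={$,a,c,d}

FOLLOW(S) = ["$", "c"]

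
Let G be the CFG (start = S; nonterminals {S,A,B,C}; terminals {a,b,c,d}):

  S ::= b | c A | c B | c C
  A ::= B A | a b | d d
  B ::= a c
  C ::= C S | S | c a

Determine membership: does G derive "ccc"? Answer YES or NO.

CNF form of G:
  S -> T3 A | T3 B | T3 C | b
  A -> B A | T0 T1 | T2 T2
  B -> T0 T3
  C -> C S | T3 A | T3 B | T3 C | T3 T0 | b
  T0 -> a
  T1 -> b
  T2 -> d
  T3 -> c

Fill CYK table bottom-up:
  cell(0,0) c: {T3}  orig:{}
  cell(1,1) c: {T3}  orig:{}
  cell(2,2) c: {T3}  orig:{}
  cell(0,1) cc: ∅
  cell(1,2) cc: ∅
  cell(0,2) ccc: ∅

S ∉ T[0,2] ⇒ NO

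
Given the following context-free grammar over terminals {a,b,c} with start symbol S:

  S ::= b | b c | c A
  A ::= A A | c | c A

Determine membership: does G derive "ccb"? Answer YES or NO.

Convert to CNF:
  S -> T0 A | T1 T0 | b
  A -> A A | T0 A | c
  T0 -> c
  T1 -> b

Fill CYK table bottom-up:
  cell(0,0) c: {A,T0}  orig:{A}
  cell(1,1) c: {A,T0}  orig:{A}
  cell(2,2) b: {S,T1}  orig:{S}
  cell(0,1) cc: {A,S}
  cell(1,2) cb: ∅
  cell(0,2) ccb: ∅

S ∉ T[0,2] ⇒ NO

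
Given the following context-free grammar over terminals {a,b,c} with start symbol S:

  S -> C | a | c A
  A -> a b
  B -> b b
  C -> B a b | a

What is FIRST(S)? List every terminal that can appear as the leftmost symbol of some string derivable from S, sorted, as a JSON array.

Compute FIRST by fixpoint:
round 1:
  A via A→a b: +{a}
  B via B→b b: +{b}
  C via C→B a b: +{b}
  C via C→a: +{a}
  S via S→C: +{a,b}
  S via S→c A: +{c}
  FIRST(S)={a,b,c}  FIRST(A)={a}  FIRST(B)={b}  FIRST(C)={a,b}
round 2: done
  FIRST(S)={a,b,c}  FIRST(A)={a}  FIRST(B)={b}  FIRST(C)={a,b}

FIRST(S) = ["a", "b", "c"]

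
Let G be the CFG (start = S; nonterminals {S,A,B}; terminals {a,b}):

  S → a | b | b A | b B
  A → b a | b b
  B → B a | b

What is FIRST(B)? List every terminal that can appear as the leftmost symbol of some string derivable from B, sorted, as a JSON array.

Compute FIRST by fixpoint:
iter 1:
  A via A→b a: +{b}
  B via B→b: +{b}
  S via S→a: +{a}
  S via S→b: +{b}
  S: {a,b}  A: {b}  B: {b}
iter 2: (stable)
  S: {a,b}  A: {b}  B: {b}

FIRST(B) = ["b"]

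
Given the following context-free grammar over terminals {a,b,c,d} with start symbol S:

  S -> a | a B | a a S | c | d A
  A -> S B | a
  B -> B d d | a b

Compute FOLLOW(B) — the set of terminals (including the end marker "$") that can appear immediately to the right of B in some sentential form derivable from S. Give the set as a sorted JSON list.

Compute FIRST by fixpoint:
pass 1:
  A via A→a: +{a}
  B via B→a b: +{a}
  S via S→a: +{a}
  S via S→c: +{c}
  S via S→d A: +{d}
  FIRST[S]={a,c,d}  FIRST[A]={a}  FIRST[B]={a}
pass 2:
  A via A→S B: +{c,d}
  FIRST[S]={a,c,d}  FIRST[A]={a,c,d}  FIRST[B]={a}
pass 3: (stable)
  FIRST[S]={a,c,d}  FIRST[A]={a,c,d}  FIRST[B]={a}

FOLLOW sets:
seed FOLLOW(S) with $
iter 1:
  A→S B: FOLLOW(S) ⊇ FIRST(B) = {a}; new: +{a}
  B→B d d: FOLLOW(B) ⊇ FIRST(d) = {d}; new: +{d}
  S→a B: FOLLOW(B) ⊇ FOLLOW(S) ⊇ {$,a}; new: +{$,a}
  S→d A: FOLLOW(A) ⊇ FOLLOW(S) ⊇ {$,a}; new: +{$,a}
  S: {$,a}  A: {$,a}  B: {$,a,d}
iter 2: (no change)
  S: {$,a}  A: {$,a}  B: {$,a,d}

FOLLOW(B) = ["$", "a", "d"]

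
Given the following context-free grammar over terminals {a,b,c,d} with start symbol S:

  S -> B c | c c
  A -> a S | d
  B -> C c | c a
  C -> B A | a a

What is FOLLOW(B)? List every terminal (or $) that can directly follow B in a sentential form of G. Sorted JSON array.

FIRST sets, iterate to fixpoint:
pass 1:
  A via A→a S: +{a}
  A via A→d: +{d}
  B via B→c a: +{c}
  C via C→B A: +{c}
  C via C→a a: +{a}
  S via S→B c: +{c}
  FIRST(S)={c}  FIRST(A)={a,d}  FIRST(B)={c}  FIRST(C)={a,c}
pass 2:
  B via B→C c: +{a}
  S via S→B c: +{a}
  FIRST(S)={a,c}  FIRST(A)={a,d}  FIRST(B)={a,c}  FIRST(C)={a,c}
pass 3: (stable)
  FIRST(S)={a,c}  FIRST(A)={a,d}  FIRST(B)={a,c}  FIRST(C)={a,c}

Compute FOLLOW by fixpoint:
initialize: $ ∈ FOLLOW(S)
iter 1:
  B→C c: FOLLOW(C) ⊇ FIRST(c) = {c}; new: +{c}
  C→B A: FOLLOW(B) ⊇ FIRST(A) = {a,d}; new: +{a,d}
  C→B A: FOLLOW(A) ⊇ FOLLOW(C) ⊇ {c}; new: +{c}
  S→B c: FOLLOW(B) ⊇ FIRST(c) = {c}; new: +{c}
  FOLLOW(S)={$}  FOLLOW(A)={c}  FOLLOW(B)={a,c,d}  FOLLOW(C)={c}
iter 2:
  A→a S: FOLLOW(S) ⊇ FOLLOW(A) ⊇ {c}; new: +{c}
  FOLLOW(S)={$,c}  FOLLOW(A)={c}  FOLLOW(B)={a,c,d}  FOLLOW(C)={c}
iter 3: (no change)
  FOLLOW(S)={$,c}  FOLLOW(A)={c}  FOLLOW(B)={a,c,d}  FOLLOW(C)={c}

FOLLOW(B) = ["a", "c", "d"]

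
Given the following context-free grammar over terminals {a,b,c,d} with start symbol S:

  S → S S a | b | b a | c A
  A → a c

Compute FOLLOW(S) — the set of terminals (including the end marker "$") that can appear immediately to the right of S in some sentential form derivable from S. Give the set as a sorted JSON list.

FIRST iteration:
pass 1:
  A via A→a c: +{a}
  S via S→b: +{b}
  S via S→c A: +{c}
  FIRST(S)={b,c}  FIRST(A)={a}
pass 2: done
  FIRST(S)={b,c}  FIRST(A)={a}

FOLLOW iteration:
FOLLOW(S) := {$}
round 1:
  S→S S a: FOLLOW(S) ⊇ FIRST(S) = {b,c}; new: +{b,c}
  S→S S a: FOLLOW(S) ⊇ FIRST(a) = {a}; new: +{a}
  S→c A: FOLLOW(A) ⊇ FOLLOW(S) ⊇ {$,a,b,c}; new: +{$,a,b,c}
  FOLLOW(S)={$,a,b,c}  FOLLOW(A)={$,a,b,c}
round 2: — fixpoint
  FOLLOW(S)={$,a,b,c}  FOLLOW(A)={$,a,b,c}

FOLLOW(S) = ["$", "a", "b", "c"]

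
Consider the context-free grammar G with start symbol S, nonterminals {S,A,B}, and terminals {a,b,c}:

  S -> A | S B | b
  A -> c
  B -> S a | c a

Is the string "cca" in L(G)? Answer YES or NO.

Convert to CNF:
  S -> S B | b | c
  A -> c
  B -> S T0 | T1 T0
  T0 -> a
  T1 -> c

Fill CYK table bottom-up:
  [0..0]={A,S,T1}  "c"  orig:{A,S}
  [1..1]={A,S,T1}  "c"  orig:{A,S}
  [2..2]={T0}  "a"  orig:{}
  [0..1]=∅  "cc"
  [1..2]={B}  "ca"
  [0..2]={S}  "cca"

S ∈ T[0,2] ⇒ YES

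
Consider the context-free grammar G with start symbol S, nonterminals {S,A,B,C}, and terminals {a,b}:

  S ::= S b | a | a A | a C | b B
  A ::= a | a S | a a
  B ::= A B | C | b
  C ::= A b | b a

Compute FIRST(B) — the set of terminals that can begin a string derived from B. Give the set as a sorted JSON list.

Compute FIRST by fixpoint:
[1]
  A via A→a: +{a}
  B via B→A B: +{a}
  B via B→b: +{b}
  C via C→A b: +{a}
  C via C→b a: +{b}
  S via S→a: +{a}
  S via S→b B: +{b}
  FIRST(S)={a,b}  FIRST(A)={a}  FIRST(B)={a,b}  FIRST(C)={a,b}
[2] (stable)
  FIRST(S)={a,b}  FIRST(A)={a}  FIRST(B)={a,b}  FIRST(C)={a,b}

FIRST(B) = ["a", "b"]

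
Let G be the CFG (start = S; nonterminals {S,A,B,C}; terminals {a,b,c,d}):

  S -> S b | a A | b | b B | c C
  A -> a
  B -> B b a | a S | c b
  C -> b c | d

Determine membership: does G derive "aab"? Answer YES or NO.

CNF form of G:
  S -> S T0 | T0 B | T1 A | T2 C | b
  A -> a
  B -> B X3 | T1 S | T2 T0
  C -> T0 T2 | d
  T0 -> b
  T1 -> a
  T2 -> c
  X3 -> T0 T1

Fill CYK table bottom-up:
  [0..0]={A,T1}  "a"  orig:{A}
  [1..1]={A,T1}  "a"  orig:{A}
  [2..2]={S,T0}  "b"  orig:{S}
  [0..1]={S}  "aa"
  [1..2]={B}  "ab"
  [0..2]={S}  "aab"

S ∈ T[0,2] ⇒ YES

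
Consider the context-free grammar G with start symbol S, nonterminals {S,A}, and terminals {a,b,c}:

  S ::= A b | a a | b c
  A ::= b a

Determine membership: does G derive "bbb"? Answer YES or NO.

CNF form of G:
  S -> A T0 | T0 T2 | T1 T1
  A -> T0 T1
  T0 -> b
  T1 -> a
  T2 -> c

CYK fill:
  cell(0,0) b: {T0}  orig:{}
  cell(1,1) b: {T0}  orig:{}
  cell(2,2) b: {T0}  orig:{}
  cell(0,1) bb: ∅
  cell(1,2) bb: ∅
  cell(0,2) bbb: ∅

S ∉ T[0,2] ⇒ NO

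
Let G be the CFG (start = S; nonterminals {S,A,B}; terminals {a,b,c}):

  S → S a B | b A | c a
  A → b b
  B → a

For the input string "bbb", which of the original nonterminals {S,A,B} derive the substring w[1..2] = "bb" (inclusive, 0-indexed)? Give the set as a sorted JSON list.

Convert to CNF:
  S -> S X3 | T0 A | T2 T1
  A -> T0 T0
  B -> a
  T0 -> b
  T1 -> a
  T2 -> c
  X3 -> T1 B

CYK table (by increasing span) (cells [i..j] with 1 ≤ i ≤ j ≤ 2 only):
  [1..1]={T0}  "b"  orig:{}
  [2..2]={T0}  "b"  orig:{}
  [1..2]={A}  "bb"

Original NTs in T[1,2] deriving "bb": ["A"]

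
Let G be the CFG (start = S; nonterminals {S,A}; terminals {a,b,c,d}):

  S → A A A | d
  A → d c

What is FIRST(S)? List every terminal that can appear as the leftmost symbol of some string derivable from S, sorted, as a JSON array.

Compute FIRST by fixpoint:
pass 1:
  A via A→d c: +{d}
  S via S→A A A: +{d}
  FIRST(S)={d}  FIRST(A)={d}
pass 2: done
  FIRST(S)={d}  FIRST(A)={d}

FIRST(S) = ["d"]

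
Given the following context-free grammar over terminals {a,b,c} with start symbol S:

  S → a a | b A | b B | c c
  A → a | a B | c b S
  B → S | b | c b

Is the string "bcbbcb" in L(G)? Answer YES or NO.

Convert to CNF:
  S -> T0 T0 | T1 T1 | T2 A | T2 B
  A -> T0 B | T1 X3 | a
  B -> T0 T0 | T1 T1 | T1 T2 | T2 A | T2 B | b
  T0 -> a
  T1 -> c
  T2 -> b
  X3 -> T2 S

CYK fill:
  [0..0]={B,T2}  "b"  orig:{B}
  [1..1]={T1}  "c"  orig:{}
  [2..2]={B,T2}  "b"  orig:{B}
  [3..3]={B,T2}  "b"  orig:{B}
  [4..4]={T1}  "c"  orig:{}
  [5..5]={B,T2}  "b"  orig:{B}
  [0..1]=∅  "bc"
  [1..2]={B}  "cb"
  [2..3]={B,S}  "bb"
  [3..4]=∅  "bc"
  [4..5]={B}  "cb"
  [0..2]={B,S}  "bcb"
  [1..3]=∅  "cbb"
  [2..4]=∅  "bbc"
  [3..5]={B,S}  "bcb"
  [0..3]=∅  "bcbb"
  [1..4]=∅  "cbbc"
  [2..5]={B,S,X3}  "bbcb"  orig:{B,S}
  [0..4]=∅  "bcbbc"
  [1..5]={A}  "cbbcb"
  [0..5]={B,S}  "bcbbcb"

S ∈ T[0,5] ⇒ YES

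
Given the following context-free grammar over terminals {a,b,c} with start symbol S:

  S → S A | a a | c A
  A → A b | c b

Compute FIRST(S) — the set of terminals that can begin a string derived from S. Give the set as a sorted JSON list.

FIRST sets, iterate to fixpoint:
[1]
  A via A→c b: +{c}
  S via S→a a: +{a}
  S via S→c A: +{c}
  S: {a,c}  A: {c}
[2] (stable)
  S: {a,c}  A: {c}

FIRST(S) = ["a", "c"]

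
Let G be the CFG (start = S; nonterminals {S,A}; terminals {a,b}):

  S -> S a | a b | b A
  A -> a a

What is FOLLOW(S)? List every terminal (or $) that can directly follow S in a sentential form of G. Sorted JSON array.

FIRST iteration:
iter 1:
  A via A→a a: +{a}
  S via S→a b: +{a}
  S via S→b A: +{b}
  FIRST(S)={a,b}  FIRST(A)={a}
iter 2: done
  FIRST(S)={a,b}  FIRST(A)={a}

FOLLOW sets:
seed FOLLOW(S) with $
pass 1:
  S→S a: FOLLOW(S) ⊇ FIRST(a) = {a}; new: +{a}
  S→b A: FOLLOW(A) ⊇ FOLLOW(S) ⊇ {$,a}; new: +{$,a}
  S: {$,a}  A: {$,a}
pass 2: (stable)
  S: {$,a}  A: {$,a}

FOLLOW(S) = ["$", "a"]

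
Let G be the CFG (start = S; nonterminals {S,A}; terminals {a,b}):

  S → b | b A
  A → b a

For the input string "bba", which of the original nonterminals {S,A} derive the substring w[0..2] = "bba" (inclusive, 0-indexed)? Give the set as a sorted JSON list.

Convert to CNF:
  S -> T0 A | b
  A -> T0 T1
  T0 -> b
  T1 -> a

CYK fill — only the sub-triangle for w[0..2]:
  T[0,0] 'b' = {S,T0}  orig:{S}
  T[1,1] 'b' = {S,T0}  orig:{S}
  T[2,2] 'a' = {T1}  orig:{}
  T[0,1] 'bb' = ∅
  T[1,2] 'ba' = {A}
  T[0,2] 'bba' = {S}

Original NTs in T[0,2] deriving "bba": ["S"]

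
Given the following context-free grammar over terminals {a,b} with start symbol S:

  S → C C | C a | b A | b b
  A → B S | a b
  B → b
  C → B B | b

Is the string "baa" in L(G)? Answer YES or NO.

Convert to CNF:
  S -> C C | C T0 | T1 A | T1 T1
  A -> B S | T0 T1
  B -> b
  C -> B B | b
  T0 -> a
  T1 -> b

CYK table (by increasing span):
  cell(0,0) b: {B,C,T1}  orig:{B,C}
  cell(1,1) a: {T0}  orig:{}
  cell(2,2) a: {T0}  orig:{}
  cell(0,1) ba: {S}
  cell(1,2) aa: ∅
  cell(0,2) baa: ∅

S ∉ T[0,2] ⇒ NO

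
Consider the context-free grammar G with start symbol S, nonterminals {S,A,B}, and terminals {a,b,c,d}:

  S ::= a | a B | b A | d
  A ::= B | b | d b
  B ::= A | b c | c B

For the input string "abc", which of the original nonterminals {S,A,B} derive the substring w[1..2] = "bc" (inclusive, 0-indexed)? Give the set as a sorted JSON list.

CNF form of G:
  S -> T0 A | T3 B | a | d
  A -> T0 T1 | T1 B | T2 T0 | b
  B -> T0 T1 | T1 B | T2 T0 | b
  T0 -> b
  T1 -> c
  T2 -> d
  T3 -> a

CYK fill (cells [i..j] with 1 ≤ i ≤ j ≤ 2 only):
  cell(1,1) b: {A,B,T0}  orig:{A,B}
  cell(2,2) c: {T1}  orig:{}
  cell(1,2) bc: {A,B}

Original NTs in T[1,2] deriving "bc": ["A", "B"]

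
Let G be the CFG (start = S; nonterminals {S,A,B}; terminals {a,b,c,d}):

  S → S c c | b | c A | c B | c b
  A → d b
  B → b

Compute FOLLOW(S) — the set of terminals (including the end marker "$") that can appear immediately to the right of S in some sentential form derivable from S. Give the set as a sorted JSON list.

Compute FIRST by fixpoint:
[1]
  A via A→d b: +{d}
  B via B→b: +{b}
  S via S→b: +{b}
  S via S→c A: +{c}
  FIRST[S]={b,c}  FIRST[A]={d}  FIRST[B]={b}
[2] — fixpoint
  FIRST[S]={b,c}  FIRST[A]={d}  FIRST[B]={b}

FOLLOW sets:
initialize: $ ∈ FOLLOW(S)
iter 1:
  S→S c c: FOLLOW(S) ⊇ FIRST(c) = {c}; new: +{c}
  S→c A: FOLLOW(A) ⊇ FOLLOW(S) ⊇ {$,c}; new: +{$,c}
  S→c B: FOLLOW(B) ⊇ FOLLOW(S) ⊇ {$,c}; new: +{$,c}
  FOLLOW(S)={$,c}  FOLLOW(A)={$,c}  FOLLOW(B)={$,c}
iter 2: — fixpoint
  FOLLOW(S)={$,c}  FOLLOW(A)={$,c}  FOLLOW(B)={$,c}

FOLLOW(S) = ["$", "c"]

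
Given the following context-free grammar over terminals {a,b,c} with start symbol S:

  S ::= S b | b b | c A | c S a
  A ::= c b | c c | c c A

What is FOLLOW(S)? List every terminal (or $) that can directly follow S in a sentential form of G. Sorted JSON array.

FIRST sets, iterate to fixpoint:
[1]
  A via A→c b: +{c}
  S via S→b b: +{b}
  S via S→c A: +{c}
  S: {b,c}  A: {c}
[2] (no change)
  S: {b,c}  A: {c}

FOLLOW sets:
seed FOLLOW(S) with $
iter 1:
  S→S b: FOLLOW(S) ⊇ FIRST(b) = {b}; new: +{b}
  S→c A: FOLLOW(A) ⊇ FOLLOW(S) ⊇ {$,b}; new: +{$,b}
  S→c S a: FOLLOW(S) ⊇ FIRST(a) = {a}; new: +{a}
  FOLLOW[S]={$,a,b}  FOLLOW[A]={$,b}
iter 2:
  S→c A: FOLLOW(A) ⊇ FOLLOW(S) ⊇ {$,a,b}; new: +{a}
  FOLLOW[S]={$,a,b}  FOLLOW[A]={$,a,b}
iter 3: (stable)
  FOLLOW[S]={$,a,b}  FOLLOW[A]={$,a,b}

FOLLOW(S) = ["$", "a", "b"]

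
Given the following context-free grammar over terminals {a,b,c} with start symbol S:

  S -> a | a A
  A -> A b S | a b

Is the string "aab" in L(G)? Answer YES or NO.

CNF form of G:
  S -> T1 A | a
  A -> A X2 | T1 T0
  T0 -> b
  T1 -> a
  X2 -> T0 S

Fill CYK table bottom-up:
  T[0,0] 'a' = {S,T1}  orig:{S}
  T[1,1] 'a' = {S,T1}  orig:{S}
  T[2,2] 'b' = {T0}  orig:{}
  T[0,1] 'aa' = ∅
  T[1,2] 'ab' = {A}
  T[0,2] 'aab' = {S}

S ∈ T[0,2] ⇒ YES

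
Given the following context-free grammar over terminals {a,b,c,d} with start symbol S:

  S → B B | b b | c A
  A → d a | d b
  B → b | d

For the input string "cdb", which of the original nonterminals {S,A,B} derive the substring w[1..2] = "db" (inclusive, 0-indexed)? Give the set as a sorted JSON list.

CNF form of G:
  S -> B B | T2 T2 | T3 A
  A -> T0 T1 | T0 T2
  B -> b | d
  T0 -> d
  T1 -> a
  T2 -> b
  T3 -> c

CYK fill — only the sub-triangle for w[1..2]:
  cell(1,1) d: {B,T0}  orig:{B}
  cell(2,2) b: {B,T2}  orig:{B}
  cell(1,2) db: {A,S}

Original NTs in T[1,2] deriving "db": ["A", "S"]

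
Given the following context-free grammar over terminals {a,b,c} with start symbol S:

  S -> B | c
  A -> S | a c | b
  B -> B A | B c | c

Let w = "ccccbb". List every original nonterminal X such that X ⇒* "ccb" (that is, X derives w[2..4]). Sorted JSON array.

Convert to CNF:
  S -> B A | B T0 | c
  A -> B A | B T0 | T1 T0 | b | c
  B -> B A | B T0 | c
  T0 -> c
  T1 -> a

CYK table (by increasing span), restricted to cells inside w[2..4]:
  [2..2]={A,B,S,T0}  "c"  orig:{A,B,S}
  [3..3]={A,B,S,T0}  "c"  orig:{A,B,S}
  [4..4]={A}  "b"
  [2..3]={A,B,S}  "cc"
  [3..4]={A,B,S}  "cb"
  [2..4]={A,B,S}  "ccb"

Original NTs in T[2,4] deriving "ccb": ["A", "B", "S"]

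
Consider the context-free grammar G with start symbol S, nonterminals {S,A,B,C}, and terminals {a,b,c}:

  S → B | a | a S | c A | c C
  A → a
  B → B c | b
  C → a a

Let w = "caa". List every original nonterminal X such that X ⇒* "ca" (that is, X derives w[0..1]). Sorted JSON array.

Convert to CNF:
  S -> B T0 | T0 A | T0 C | T1 S | a | b
  A -> a
  B -> B T0 | b
  C -> T1 T1
  T0 -> c
  T1 -> a

CYK table (by increasing span) (cells [i..j] with 0 ≤ i ≤ j ≤ 1 only):
  [0..0]={T0}  "c"  orig:{}
  [1..1]={A,S,T1}  "a"  orig:{A,S}
  [0..1]={S}  "ca"

Original NTs in T[0,1] deriving "ca": ["S"]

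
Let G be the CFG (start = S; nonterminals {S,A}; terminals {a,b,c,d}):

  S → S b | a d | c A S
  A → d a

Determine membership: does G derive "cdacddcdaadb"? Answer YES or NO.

CNF form of G:
  S -> S T2 | T1 T0 | T3 X4
  A -> T0 T1
  T0 -> d
  T1 -> a
  T2 -> b
  T3 -> c
  X4 -> A S

CYK fill:
  T[0,0] 'c' = {T3}  orig:{}
  T[1,1] 'd' = {T0}  orig:{}
  T[2,2] 'a' = {T1}  orig:{}
  T[3,3] 'c' = {T3}  orig:{}
  T[4,4] 'd' = {T0}  orig:{}
  T[5,5] 'd' = {T0}  orig:{}
  T[6,6] 'c' = {T3}  orig:{}
  T[7,7] 'd' = {T0}  orig:{}
  T[8,8] 'a' = {T1}  orig:{}
  T[9,9] 'a' = {T1}  orig:{}
  T[10,10] 'd' = {T0}  orig:{}
  T[11,11] 'b' = {T2}  orig:{}
  T[0,1] 'cd' = ∅
  T[1,2] 'da' = {A}
  T[2,3] 'ac' = ∅
  T[3,4] 'cd' = ∅
  T[4,5] 'dd' = ∅
  T[5,6] 'dc' = ∅
  T[6,7] 'cd' = ∅
  T[7,8] 'da' = {A}
  T[8,9] 'aa' = ∅
  T[9,10] 'ad' = {S}
  T[10,11] 'db' = ∅
  T[0,2] 'cda' = ∅
  T[1,3] 'dac' = ∅
  T[2,4] 'acd' = ∅
  T[3,5] 'cdd' = ∅
  T[4,6] 'ddc' = ∅
  T[5,7] 'dcd' = ∅
  T[6,8] 'cda' = ∅
  T[7,9] 'daa' = ∅
  T[8,10] 'aad' = ∅
  T[9,11] 'adb' = {S}
  T[0,3] 'cdac' = ∅
  T[1,4] 'dacd' = ∅
  T[2,5] 'acdd' = ∅
  T[3,6] 'cddc' = ∅
  T[4,7] 'ddcd' = ∅
  T[5,8] 'dcda' = ∅
  T[6,9] 'cdaa' = ∅
  T[7,10] 'daad' = {X4}  orig:{}
  T[8,11] 'aadb' = ∅
  T[0,4] 'cdacd' = ∅
  T[1,5] 'dacdd' = ∅
  T[2,6] 'acddc' = ∅
  T[3,7] 'cddcd' = ∅
  T[4,8] 'ddcda' = ∅
  T[5,9] 'dcdaa' = ∅
  T[6,10] 'cdaad' = {S}
  T[7,11] 'daadb' = {X4}  orig:{}
  T[0,5] 'cdacdd' = ∅
  T[1,6] 'dacddc' = ∅
  T[2,7] 'acddcd' = ∅
  T[3,8] 'cddcda' = ∅
  T[4,9] 'ddcdaa' = ∅
  T[5,10] 'dcdaad' = ∅
  T[6,11] 'cdaadb' = {S}
  T[0,6] 'cdacddc' = ∅
  T[1,7] 'dacddcd' = ∅
  T[2,8] 'acddcda' = ∅
  T[3,9] 'cddcdaa' = ∅
  T[4,10] 'ddcdaad' = ∅
  T[5,11] 'dcdaadb' = ∅
  T[0,7] 'cdacddcd' = ∅
  T[1,8] 'dacddcda' = ∅
  T[2,9] 'acddcdaa' = ∅
  T[3,10] 'cddcdaad' = ∅
  T[4,11] 'ddcdaadb' = ∅
  T[0,8] 'cdacddcda' = ∅
  T[1,9] 'dacddcdaa' = ∅
  T[2,10] 'acddcdaad' = ∅
  T[3,11] 'cddcdaadb' = ∅
  T[0,9] 'cdacddcdaa' = ∅
  T[1,10] 'dacddcdaad' = ∅
  T[2,11] 'acddcdaadb' = ∅
  T[0,10] 'cdacddcdaad' = ∅
  T[1,11] 'dacddcdaadb' = ∅
  T[0,11] 'cdacddcdaadb' = ∅

S ∉ T[0,11] ⇒ NO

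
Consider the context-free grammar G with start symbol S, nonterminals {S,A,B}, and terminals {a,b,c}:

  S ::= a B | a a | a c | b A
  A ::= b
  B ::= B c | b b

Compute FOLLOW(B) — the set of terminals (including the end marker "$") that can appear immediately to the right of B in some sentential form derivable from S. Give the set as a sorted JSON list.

FIRST sets, iterate to fixpoint:
pass 1:
  A via A→b: +{b}
  B via B→b b: +{b}
  S via S→a B: +{a}
  S via S→b A: +{b}
  FIRST[S]={a,b}  FIRST[A]={b}  FIRST[B]={b}
pass 2: (stable)
  FIRST[S]={a,b}  FIRST[A]={b}  FIRST[B]={b}

Compute FOLLOW by fixpoint:
seed FOLLOW(S) with $
pass 1:
  B→B c: FOLLOW(B) ⊇ FIRST(c) = {c}; new: +{c}
  S→a B: FOLLOW(B) ⊇ FOLLOW(S) ⊇ {$}; new: +{$}
  S→b A: FOLLOW(A) ⊇ FOLLOW(S) ⊇ {$}; new: +{$}
  FOLLOW[S]={$}  FOLLOW[A]={$}  FOLLOW[B]={$,c}
pass 2: done
  FOLLOW[S]={$}  FOLLOW[A]={$}  FOLLOW[B]={$,c}

FOLLOW(B) = ["$", "c"]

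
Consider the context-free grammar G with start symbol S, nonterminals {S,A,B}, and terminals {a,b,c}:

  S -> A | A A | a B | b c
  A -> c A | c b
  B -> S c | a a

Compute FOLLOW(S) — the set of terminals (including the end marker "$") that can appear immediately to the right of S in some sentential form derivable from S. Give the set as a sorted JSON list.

Compute FIRST by fixpoint:
iter 1:
  A via A→c A: +{c}
  B via B→a a: +{a}
  S via S→A: +{c}
  S via S→a B: +{a}
  S via S→b c: +{b}
  FIRST[S]={a,b,c}  FIRST[A]={c}  FIRST[B]={a}
iter 2:
  B via B→S c: +{b,c}
  FIRST[S]={a,b,c}  FIRST[A]={c}  FIRST[B]={a,b,c}
iter 3: done
  FIRST[S]={a,b,c}  FIRST[A]={c}  FIRST[B]={a,b,c}

Compute FOLLOW by fixpoint:
FOLLOW(S) := {$}
iter 1:
  B→S c: FOLLOW(S) ⊇ FIRST(c) = {c}; new: +{c}
  S→A: FOLLOW(A) ⊇ FOLLOW(S) ⊇ {$,c}; new: +{$,c}
  S→a B: FOLLOW(B) ⊇ FOLLOW(S) ⊇ {$,c}; new: +{$,c}
  FOLLOW[S]={$,c}  FOLLOW[A]={$,c}  FOLLOW[B]={$,c}
iter 2: done
  FOLLOW[S]={$,c}  FOLLOW[A]={$,c}  FOLLOW[B]={$,c}

FOLLOW(S) = ["$", "c"]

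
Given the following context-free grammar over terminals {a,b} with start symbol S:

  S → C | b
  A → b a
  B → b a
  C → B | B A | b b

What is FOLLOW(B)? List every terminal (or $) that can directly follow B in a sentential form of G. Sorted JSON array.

FIRST iteration:
round 1:
  A via A→b a: +{b}
  B via B→b a: +{b}
  C via C→B: +{b}
  S via S→C: +{b}
  FIRST[S]={b}  FIRST[A]={b}  FIRST[B]={b}  FIRST[C]={b}
round 2: (no change)
  FIRST[S]={b}  FIRST[A]={b}  FIRST[B]={b}  FIRST[C]={b}

FOLLOW sets:
initialize: $ ∈ FOLLOW(S)
[1]
  C→B A: FOLLOW(B) ⊇ FIRST(A) = {b}; new: +{b}
  S→C: FOLLOW(C) ⊇ FOLLOW(S) ⊇ {$}; new: +{$}
  S: {$}  A: {}  B: {b}  C: {$}
[2]
  C→B: FOLLOW(B) ⊇ FOLLOW(C) ⊇ {$}; new: +{$}
  C→B A: FOLLOW(A) ⊇ FOLLOW(C) ⊇ {$}; new: +{$}
  S: {$}  A: {$}  B: {$,b}  C: {$}
[3] — fixpoint
  S: {$}  A: {$}  B: {$,b}  C: {$}

FOLLOW(B) = ["$", "b"]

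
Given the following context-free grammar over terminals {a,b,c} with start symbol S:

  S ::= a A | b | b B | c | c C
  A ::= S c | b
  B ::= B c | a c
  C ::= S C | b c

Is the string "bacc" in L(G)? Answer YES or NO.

Convert to CNF:
  S -> T0 C | T1 A | T2 B | b | c
  A -> S T0 | b
  B -> B T0 | T1 T0
  C -> S C | T2 T0
  T0 -> c
  T1 -> a
  T2 -> b

CYK fill:
  cell(0,0) b: {A,S,T2}  orig:{A,S}
  cell(1,1) a: {T1}  orig:{}
  cell(2,2) c: {S,T0}  orig:{S}
  cell(3,3) c: {S,T0}  orig:{S}
  cell(0,1) ba: ∅
  cell(1,2) ac: {B}
  cell(2,3) cc: {A}
  cell(0,2) bac: {S}
  cell(1,3) acc: {B,S}
  cell(0,3) bacc: {A,S}

S ∈ T[0,3] ⇒ YES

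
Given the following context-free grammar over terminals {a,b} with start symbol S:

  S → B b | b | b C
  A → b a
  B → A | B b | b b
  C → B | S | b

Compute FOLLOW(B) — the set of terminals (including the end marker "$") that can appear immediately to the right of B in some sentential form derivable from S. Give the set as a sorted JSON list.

FIRST sets, iterate to fixpoint:
iter 1:
  A via A→b a: +{b}
  B via B→A: +{b}
  C via C→B: +{b}
  S via S→B b: +{b}
  S: {b}  A: {b}  B: {b}  C: {b}
iter 2: done
  S: {b}  A: {b}  B: {b}  C: {b}

Compute FOLLOW by fixpoint:
seed FOLLOW(S) with $
pass 1:
  B→B b: FOLLOW(B) ⊇ FIRST(b) = {b}; new: +{b}
  S→b C: FOLLOW(C) ⊇ FOLLOW(S) ⊇ {$}; new: +{$}
  S: {$}  A: {}  B: {b}  C: {$}
pass 2:
  B→A: FOLLOW(A) ⊇ FOLLOW(B) ⊇ {b}; new: +{b}
  C→B: FOLLOW(B) ⊇ FOLLOW(C) ⊇ {$}; new: +{$}
  S: {$}  A: {b}  B: {$,b}  C: {$}
pass 3:
  B→A: FOLLOW(A) ⊇ FOLLOW(B) ⊇ {$,b}; new: +{$}
  S: {$}  A: {$,b}  B: {$,b}  C: {$}
pass 4: (no change)
  S: {$}  A: {$,b}  B: {$,b}  C: {$}

FOLLOW(B) = ["$", "b"]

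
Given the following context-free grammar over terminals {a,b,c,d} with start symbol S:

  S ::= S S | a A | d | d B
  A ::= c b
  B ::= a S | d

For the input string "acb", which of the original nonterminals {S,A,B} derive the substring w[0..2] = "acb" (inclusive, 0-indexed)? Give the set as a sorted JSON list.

CNF form of G:
  S -> S S | T2 A | T3 B | d
  A -> T0 T1
  B -> T2 S | d
  T0 -> c
  T1 -> b
  T2 -> a
  T3 -> d

CYK fill, restricted to cells inside w[0..2]:
  T[0,0] 'a' = {T2}  orig:{}
  T[1,1] 'c' = {T0}  orig:{}
  T[2,2] 'b' = {T1}  orig:{}
  T[0,1] 'ac' = ∅
  T[1,2] 'cb' = {A}
  T[0,2] 'acb' = {S}

Original NTs in T[0,2] deriving "acb": ["S"]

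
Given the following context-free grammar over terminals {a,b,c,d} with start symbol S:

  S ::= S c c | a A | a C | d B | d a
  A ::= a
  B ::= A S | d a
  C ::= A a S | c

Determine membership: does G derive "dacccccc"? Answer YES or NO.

CNF form of G:
  S -> S X4 | T0 B | T0 T1 | T1 A | T1 C
  A -> a
  B -> A S | T0 T1
  C -> A X3 | c
  T0 -> d
  T1 -> a
  T2 -> c
  X3 -> T1 S
  X4 -> T2 T2

CYK table (by increasing span):
  T[0,0] 'd' = {T0}  orig:{}
  T[1,1] 'a' = {A,T1}  orig:{A}
  T[2,2] 'c' = {C,T2}  orig:{C}
  T[3,3] 'c' = {C,T2}  orig:{C}
  T[4,4] 'c' = {C,T2}  orig:{C}
  T[5,5] 'c' = {C,T2}  orig:{C}
  T[6,6] 'c' = {C,T2}  orig:{C}
  T[7,7] 'c' = {C,T2}  orig:{C}
  T[0,1] 'da' = {B,S}
  T[1,2] 'ac' = {S}
  T[2,3] 'cc' = {X4}  orig:{}
  T[3,4] 'cc' = {X4}  orig:{}
  T[4,5] 'cc' = {X4}  orig:{}
  T[5,6] 'cc' = {X4}  orig:{}
  T[6,7] 'cc' = {X4}  orig:{}
  T[0,2] 'dac' = ∅
  T[1,3] 'acc' = ∅
  T[2,4] 'ccc' = ∅
  T[3,5] 'ccc' = ∅
  T[4,6] 'ccc' = ∅
  T[5,7] 'ccc' = ∅
  T[0,3] 'dacc' = {S}
  T[1,4] 'accc' = {S}
  T[2,5] 'cccc' = ∅
  T[3,6] 'cccc' = ∅
  T[4,7] 'cccc' = ∅
  T[0,4] 'daccc' = ∅
  T[1,5] 'acccc' = ∅
  T[2,6] 'ccccc' = ∅
  T[3,7] 'ccccc' = ∅
  T[0,5] 'dacccc' = {S}
  T[1,6] 'accccc' = {S}
  T[2,7] 'cccccc' = ∅
  T[0,6] 'daccccc' = ∅
  T[1,7] 'acccccc' = ∅
  T[0,7] 'dacccccc' = {S}

S ∈ T[0,7] ⇒ YES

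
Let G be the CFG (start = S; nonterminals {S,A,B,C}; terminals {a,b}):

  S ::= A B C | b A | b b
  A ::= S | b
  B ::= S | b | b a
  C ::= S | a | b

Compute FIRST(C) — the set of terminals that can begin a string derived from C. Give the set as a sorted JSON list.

Compute FIRST by fixpoint:
round 1:
  A via A→b: +{b}
  B via B→b: +{b}
  C via C→a: +{a}
  C via C→b: +{b}
  S via S→A B C: +{b}
  S: {b}  A: {b}  B: {b}  C: {a,b}
round 2: — fixpoint
  S: {b}  A: {b}  B: {b}  C: {a,b}

FIRST(C) = ["a", "b"]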